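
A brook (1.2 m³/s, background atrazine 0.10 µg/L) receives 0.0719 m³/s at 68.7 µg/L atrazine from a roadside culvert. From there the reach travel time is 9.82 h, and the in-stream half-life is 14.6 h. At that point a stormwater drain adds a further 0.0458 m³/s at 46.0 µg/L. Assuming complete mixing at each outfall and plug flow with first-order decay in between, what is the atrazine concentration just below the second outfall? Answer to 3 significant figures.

After mixing, C = (1.200·0.1000 + 0.07190·68.70) / 1.272 = 5.060/1.272 = 3.978 µg/L; combined flow 1.272 m³/s.
Half-life 14.6 h → k = ln 2 / 14.6 = 0.04748 h⁻¹ = 1.139 d⁻¹.
First-order decay: C = 3.978·exp(−k·t) = 3.978·0.6274 = 2.496 µg/L.
Second outfall: C = (1.272·2.496 + 0.04580·46.00)/1.318 = 4.008 µg/L.

4.01 µg/L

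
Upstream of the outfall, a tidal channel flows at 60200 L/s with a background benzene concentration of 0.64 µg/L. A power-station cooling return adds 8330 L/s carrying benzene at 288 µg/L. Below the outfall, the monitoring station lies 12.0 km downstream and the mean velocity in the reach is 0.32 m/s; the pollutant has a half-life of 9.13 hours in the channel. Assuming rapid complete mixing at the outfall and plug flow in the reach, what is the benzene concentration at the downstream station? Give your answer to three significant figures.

16.1 µg/L

Mass balance: C = (60200·0.6400 + 8330·288.0) / 68530 = 2438000/68530 = 35.57 µg/L.
Travel time t = 12.0·1000 / 0.32 = 37500 s = 10.42 h.
Half-life 9.13 h → k = ln 2 / 9.13 = 0.07592 h⁻¹ = 1.822 d⁻¹.
First-order decay: C = 35.57·exp(−k·t) = 35.57·0.4535 = 16.13 µg/L.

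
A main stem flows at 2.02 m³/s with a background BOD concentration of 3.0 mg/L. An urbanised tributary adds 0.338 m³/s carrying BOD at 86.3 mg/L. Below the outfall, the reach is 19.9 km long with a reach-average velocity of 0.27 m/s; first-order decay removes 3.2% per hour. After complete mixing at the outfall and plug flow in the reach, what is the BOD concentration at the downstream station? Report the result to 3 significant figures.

7.68 mg/L

Mass balance: C = (2.020·3.000 + 0.3380·86.30) / 2.358 = 35.23/2.358 = 14.94 mg/L.
Travel time t = 19.9·1000 / 0.27 = 73700 s = 20.47 h.
3.2%/h lost → k = −ln(1 − 0.032) = 0.03252 h⁻¹.
First-order decay: C = 14.94·exp(−k·t) = 14.94·0.5138 = 7.677 mg/L.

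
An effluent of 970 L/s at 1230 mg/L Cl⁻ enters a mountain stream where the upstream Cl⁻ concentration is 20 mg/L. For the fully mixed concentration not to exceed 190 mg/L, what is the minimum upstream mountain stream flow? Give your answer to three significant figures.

Set C_mix = 190: (Q·20.00 + 970.0·1230) / (Q + 970.0) = 190
→ Q = 970.0·(1230 − 190)/(190 − 20.00) = 5934 L/s.

5930 L/s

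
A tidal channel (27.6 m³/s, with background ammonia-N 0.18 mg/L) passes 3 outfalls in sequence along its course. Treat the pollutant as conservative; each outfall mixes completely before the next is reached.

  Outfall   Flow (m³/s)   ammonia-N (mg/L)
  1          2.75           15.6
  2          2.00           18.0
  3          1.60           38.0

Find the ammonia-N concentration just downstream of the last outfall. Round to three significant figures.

4.26 mg/L

Outfall 1: combined Q = 30.35 m³/s; C = (27.60·0.1800 + 2.750·15.60)/30.35 = 1.577 mg/L.
Outfall 2: combined Q = 32.35 m³/s; C = (30.35·1.577 + 2.000·18.00)/32.35 = 2.593 mg/L.
Outfall 3: combined Q = 33.95 m³/s; C = (32.35·2.593 + 1.600·38.00)/33.95 = 4.261 mg/L.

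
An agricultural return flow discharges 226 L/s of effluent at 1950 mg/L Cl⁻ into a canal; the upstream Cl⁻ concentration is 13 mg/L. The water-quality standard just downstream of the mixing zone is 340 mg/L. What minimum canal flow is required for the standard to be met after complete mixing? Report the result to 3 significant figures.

Set C_mix = 340: (Q·13.00 + 226.0·1950) / (Q + 226.0) = 340
→ Q = 226.0·(1950 − 340)/(340 − 13.00) = 1113 L/s.

1110 L/s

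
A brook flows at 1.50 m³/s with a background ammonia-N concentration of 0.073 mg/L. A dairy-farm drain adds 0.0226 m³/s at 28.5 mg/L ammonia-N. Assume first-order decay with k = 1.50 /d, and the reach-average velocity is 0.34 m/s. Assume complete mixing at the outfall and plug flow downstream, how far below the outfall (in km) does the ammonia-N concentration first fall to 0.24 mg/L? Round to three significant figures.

14.2 km

Mass balance: C = (1.500·0.07300 + 0.02260·28.50) / 1.523 = 0.7536/1.523 = 0.4949 mg/L.
Set 0.4949·exp(−k·t) = 0.24 → t = ln(0.4949/0.24)/k = 41690 s = 11.58 h.
Distance = v·t = 0.34·41690 = 14170 m = 14.17 km.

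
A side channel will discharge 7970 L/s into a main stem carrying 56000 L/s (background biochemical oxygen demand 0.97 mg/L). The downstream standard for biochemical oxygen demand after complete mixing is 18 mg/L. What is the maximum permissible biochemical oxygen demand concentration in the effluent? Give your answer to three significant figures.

138 mg/L

At the limit, (Qr·Cr + Qe·Cₑ)/(Qr + Qe) = 18:
Cₑ = (63970·18 − 56000·0.9700) / 7970 = 137.7 mg/L.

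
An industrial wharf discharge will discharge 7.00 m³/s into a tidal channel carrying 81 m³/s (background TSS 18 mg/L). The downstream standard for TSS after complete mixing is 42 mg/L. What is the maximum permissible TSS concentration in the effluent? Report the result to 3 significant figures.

320 mg/L

At the limit, (Qr·Cr + Qe·Cₑ)/(Qr + Qe) = 42:
Cₑ = (88.00·42 − 81.00·18.00) / 7.000 = 319.7 mg/L.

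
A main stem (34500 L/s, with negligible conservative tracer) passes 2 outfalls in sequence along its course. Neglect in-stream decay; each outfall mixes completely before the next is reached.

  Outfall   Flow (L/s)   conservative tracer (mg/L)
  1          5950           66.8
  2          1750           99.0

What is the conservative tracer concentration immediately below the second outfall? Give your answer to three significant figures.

13.5 mg/L

Outfall 1: combined Q = 40450 L/s; C = (34500·0 + 5950·66.80)/40450 = 9.826 mg/L.
Outfall 2: combined Q = 42200 L/s; C = (40450·9.826 + 1750·99.00)/42200 = 13.52 mg/L.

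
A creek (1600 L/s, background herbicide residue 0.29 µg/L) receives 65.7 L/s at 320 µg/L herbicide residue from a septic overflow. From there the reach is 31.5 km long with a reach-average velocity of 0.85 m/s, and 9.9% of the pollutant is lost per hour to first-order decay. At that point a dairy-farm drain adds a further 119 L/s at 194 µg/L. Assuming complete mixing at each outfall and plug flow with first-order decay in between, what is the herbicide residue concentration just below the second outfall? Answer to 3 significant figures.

Mixed concentration C = ΣQC/ΣQ = (1600·0.2900 + 65.70·320.0) / 1666 = 21490/1666 = 12.90 µg/L; combined flow 1666 L/s.
Travel time t = 31.5·1000 / 0.85 = 37060 s = 10.29 h.
9.9%/h lost → k = −ln(1 − 0.099) = 0.1043 h⁻¹.
Decay over the reach: 12.90·exp(−kt) = 12.90·0.3419 = 4.411 µg/L.
At the second outfall, C = (1666·4.411 + 119.0·194.0) / (1666 + 119.0) = 17.05 µg/L.

17.1 µg/L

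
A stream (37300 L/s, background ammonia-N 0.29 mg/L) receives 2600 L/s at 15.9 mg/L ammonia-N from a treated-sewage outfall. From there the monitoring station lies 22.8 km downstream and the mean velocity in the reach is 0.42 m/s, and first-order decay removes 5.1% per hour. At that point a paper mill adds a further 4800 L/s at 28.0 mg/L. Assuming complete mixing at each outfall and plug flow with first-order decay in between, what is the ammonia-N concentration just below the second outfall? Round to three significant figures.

3.54 mg/L

Mixed concentration C = ΣQC/ΣQ = (37300·0.2900 + 2600·15.90) / 39900 = 52160/39900 = 1.307 mg/L; combined flow 39900 L/s.
Travel time t = 22.8·1000 / 0.42 = 54290 s = 15.08 h.
5.1%/h lost → k = −ln(1 − 0.051) = 0.05235 h⁻¹.
First-order decay: C = 1.307·exp(−k·t) = 1.307·0.4541 = 0.5936 mg/L.
At the second outfall, C = (39900·0.5936 + 4800·28.00) / (39900 + 4800) = 3.537 mg/L.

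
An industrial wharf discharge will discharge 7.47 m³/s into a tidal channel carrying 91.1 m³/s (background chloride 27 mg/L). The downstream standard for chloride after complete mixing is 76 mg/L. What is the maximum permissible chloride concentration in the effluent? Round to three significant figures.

At the limit, (Qr·Cr + Qe·Cₑ)/(Qr + Qe) = 76:
Cₑ = (98.57·76 − 91.10·27.00) / 7.470 = 673.6 mg/L.

674 mg/L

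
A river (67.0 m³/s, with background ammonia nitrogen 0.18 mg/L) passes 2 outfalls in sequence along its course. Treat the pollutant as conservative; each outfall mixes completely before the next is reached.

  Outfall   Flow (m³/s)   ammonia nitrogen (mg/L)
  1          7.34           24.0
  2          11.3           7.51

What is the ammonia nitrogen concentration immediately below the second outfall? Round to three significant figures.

After outfall 1: Q = 67.00 + 7.340 = 74.34 m³/s; C = (67.00·0.1800 + 7.340·24.00)/74.34 = 2.532 mg/L.
After outfall 2: Q = 74.34 + 11.30 = 85.64 m³/s; C = (74.34·2.532 + 11.30·7.510)/85.64 = 3.189 mg/L.

3.19 mg/L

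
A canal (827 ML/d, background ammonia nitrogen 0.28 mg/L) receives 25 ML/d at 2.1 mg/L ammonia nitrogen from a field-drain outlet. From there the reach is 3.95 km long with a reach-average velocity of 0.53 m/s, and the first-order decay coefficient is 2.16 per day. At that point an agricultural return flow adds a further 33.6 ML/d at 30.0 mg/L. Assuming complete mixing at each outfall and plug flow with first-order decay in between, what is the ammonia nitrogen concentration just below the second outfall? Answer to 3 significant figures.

1.40 mg/L

After mixing, C = (827.0·0.2800 + 25.00·2.100) / 852.0 = 284.1/852.0 = 0.3334 mg/L; combined flow 852.0 ML/d.
Travel time t = 3.95·1000 / 0.53 = 7453 s = 2.070 h.
Applying C = C₀e^(−kt): 0.3334 × 0.8300 = 0.2767 mg/L.
At the second outfall, C = (852.0·0.2767 + 33.60·30.00) / (852.0 + 33.60) = 1.404 mg/L.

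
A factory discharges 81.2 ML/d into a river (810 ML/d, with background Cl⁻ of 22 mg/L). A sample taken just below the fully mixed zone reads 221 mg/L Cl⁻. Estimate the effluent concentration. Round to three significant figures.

Mass balance: 810.0·22.00 + 81.20·Cₑ = 891.2·221.0
→ Cₑ = (891.2·221.0 − 810.0·22.00) / 81.20 = 2206 mg/L.

2210 mg/L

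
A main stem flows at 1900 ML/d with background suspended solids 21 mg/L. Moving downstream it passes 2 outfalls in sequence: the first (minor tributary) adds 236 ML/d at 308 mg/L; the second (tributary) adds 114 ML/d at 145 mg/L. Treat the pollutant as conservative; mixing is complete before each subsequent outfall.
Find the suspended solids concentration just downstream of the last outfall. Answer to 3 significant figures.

57.4 mg/L

Below outfall 1: Q → 2136 ML/d, C = (1900·21.00 + 236.0·308.0)/2136 = 52.71 mg/L.
Below outfall 2: Q → 2250 ML/d, C = (2136·52.71 + 114.0·145.0)/2250 = 57.39 mg/L.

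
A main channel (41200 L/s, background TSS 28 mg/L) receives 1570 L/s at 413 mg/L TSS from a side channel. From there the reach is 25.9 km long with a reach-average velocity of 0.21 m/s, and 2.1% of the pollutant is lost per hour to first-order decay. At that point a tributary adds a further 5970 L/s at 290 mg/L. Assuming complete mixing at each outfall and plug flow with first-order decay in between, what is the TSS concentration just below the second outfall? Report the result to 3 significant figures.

After mixing, C = (41200·28.00 + 1570·413.0) / 42770 = 1802000/42770 = 42.13 mg/L; combined flow 42770 L/s.
Travel time t = 25.9·1000 / 0.21 = 123300 s = 34.26 h.
2.1%/h lost → k = −ln(1 − 0.021) = 0.02122 h⁻¹.
First-order decay: C = 42.13·exp(−k·t) = 42.13·0.4833 = 20.36 mg/L.
Second outfall: C = (42770·20.36 + 5970·290.0)/48740 = 53.39 mg/L.

53.4 mg/L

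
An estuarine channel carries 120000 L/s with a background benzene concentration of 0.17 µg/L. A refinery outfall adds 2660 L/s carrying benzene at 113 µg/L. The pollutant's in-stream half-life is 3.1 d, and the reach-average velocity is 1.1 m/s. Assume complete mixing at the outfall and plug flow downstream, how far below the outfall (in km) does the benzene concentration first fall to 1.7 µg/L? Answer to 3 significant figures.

After mixing, C = (120000·0.1700 + 2660·113.0) / 122700 = 321000/122700 = 2.617 µg/L.
Half-life 3.1 d → k = ln 2 / 3.1 = 0.2236 d⁻¹.
Set 2.617·exp(−k·t) = 1.7 → t = ln(2.617/1.7)/k = 166700 s = 46.30 h.
Distance = v·t = 1.1·166700 = 183300 m = 183.3 km.

183 km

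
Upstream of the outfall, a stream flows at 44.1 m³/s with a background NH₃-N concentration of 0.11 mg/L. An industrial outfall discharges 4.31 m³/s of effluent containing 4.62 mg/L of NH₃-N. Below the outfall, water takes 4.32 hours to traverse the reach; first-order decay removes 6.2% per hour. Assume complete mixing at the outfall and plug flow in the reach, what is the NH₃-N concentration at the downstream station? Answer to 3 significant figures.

0.388 mg/L

Mixed concentration C = ΣQC/ΣQ = (44.10·0.1100 + 4.310·4.620) / 48.41 = 24.76/48.41 = 0.5115 mg/L.
6.2%/h lost → k = −ln(1 − 0.062) = 0.06401 h⁻¹.
Applying C = C₀e^(−kt): 0.5115 × 0.7584 = 0.3880 mg/L.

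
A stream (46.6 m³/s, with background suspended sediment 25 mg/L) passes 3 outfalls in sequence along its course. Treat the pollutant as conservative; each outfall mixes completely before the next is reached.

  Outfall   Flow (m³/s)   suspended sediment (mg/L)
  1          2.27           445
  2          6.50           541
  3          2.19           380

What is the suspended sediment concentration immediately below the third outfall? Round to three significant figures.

After outfall 1: Q = 46.60 + 2.270 = 48.87 m³/s; C = (46.60·25.00 + 2.270·445.0)/48.87 = 44.51 mg/L.
After outfall 2: Q = 48.87 + 6.500 = 55.37 m³/s; C = (48.87·44.51 + 6.500·541.0)/55.37 = 102.8 mg/L.
After outfall 3: Q = 55.37 + 2.190 = 57.56 m³/s; C = (55.37·102.8 + 2.190·380.0)/57.56 = 113.3 mg/L.

113 mg/L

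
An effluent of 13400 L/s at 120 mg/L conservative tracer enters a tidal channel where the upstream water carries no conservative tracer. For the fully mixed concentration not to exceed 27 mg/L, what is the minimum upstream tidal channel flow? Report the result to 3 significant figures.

46200 L/s

Set C_mix = 27: (Q·0 + 13400·120.0) / (Q + 13400) = 27
→ Q = 13400·(120.0 − 27)/(27 − 0) = 46160 L/s.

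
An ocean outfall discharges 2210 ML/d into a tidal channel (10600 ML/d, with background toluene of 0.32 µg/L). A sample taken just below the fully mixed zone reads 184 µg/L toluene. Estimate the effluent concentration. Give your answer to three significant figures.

1060 µg/L

Mass balance: 10600·0.3200 + 2210·Cₑ = 12810·184.0
→ Cₑ = (12810·184.0 − 10600·0.3200) / 2210 = 1065 µg/L.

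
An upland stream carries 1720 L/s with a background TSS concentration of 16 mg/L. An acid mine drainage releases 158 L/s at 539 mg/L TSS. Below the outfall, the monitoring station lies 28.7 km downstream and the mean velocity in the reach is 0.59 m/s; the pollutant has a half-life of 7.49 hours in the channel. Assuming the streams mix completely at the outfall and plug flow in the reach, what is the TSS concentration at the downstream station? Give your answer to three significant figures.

Flow-weighted average: C = (1720·16.00 + 158.0·539.0) / 1878 = 112700/1878 = 60.00 mg/L.
Travel time t = 28.7·1000 / 0.59 = 48640 s = 13.51 h.
Half-life 7.49 h → k = ln 2 / 7.49 = 0.09254 h⁻¹ = 2.221 d⁻¹.
First-order decay: C = 60.00·exp(−k·t) = 60.00·0.2864 = 17.18 mg/L.

17.2 mg/L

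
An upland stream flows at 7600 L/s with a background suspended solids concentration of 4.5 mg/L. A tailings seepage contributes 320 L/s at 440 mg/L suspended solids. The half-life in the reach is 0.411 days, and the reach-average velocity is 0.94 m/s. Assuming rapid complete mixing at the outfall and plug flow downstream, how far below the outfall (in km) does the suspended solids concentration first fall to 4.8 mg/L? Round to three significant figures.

Conservation of mass: C = (7600·4.500 + 320.0·440.0) / 7920 = 175000/7920 = 22.10 mg/L.
Half-life 0.411 d → k = ln 2 / 0.411 = 1.686 d⁻¹.
Set 22.10·exp(−k·t) = 4.8 → t = ln(22.10/4.8)/k = 78220 s = 21.73 h.
Distance = v·t = 0.94·78220 = 73520 m = 73.52 km.

73.5 km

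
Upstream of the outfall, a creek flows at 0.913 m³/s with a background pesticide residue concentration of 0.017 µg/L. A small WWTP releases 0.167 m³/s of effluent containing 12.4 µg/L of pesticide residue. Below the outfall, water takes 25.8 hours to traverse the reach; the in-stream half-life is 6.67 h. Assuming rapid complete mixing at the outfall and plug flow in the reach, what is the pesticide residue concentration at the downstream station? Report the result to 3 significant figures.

0.132 µg/L

Conservation of mass: C = (0.9130·0.01700 + 0.1670·12.40) / 1.080 = 2.086/1.080 = 1.932 µg/L.
Half-life 6.67 h → k = ln 2 / 6.67 = 0.1039 h⁻¹ = 2.494 d⁻¹.
Decay over the reach: 1.932·exp(−kt) = 1.932·0.06849 = 0.1323 µg/L.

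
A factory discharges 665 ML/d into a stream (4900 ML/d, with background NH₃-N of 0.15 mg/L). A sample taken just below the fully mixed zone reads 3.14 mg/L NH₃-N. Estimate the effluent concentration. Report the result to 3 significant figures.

25.2 mg/L

Mass balance: 4900·0.1500 + 665.0·Cₑ = 5565·3.140
→ Cₑ = (5565·3.140 − 4900·0.1500) / 665.0 = 25.17 mg/L.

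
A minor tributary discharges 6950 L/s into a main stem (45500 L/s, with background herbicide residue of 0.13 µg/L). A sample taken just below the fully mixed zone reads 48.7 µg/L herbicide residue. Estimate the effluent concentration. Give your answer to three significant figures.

367 µg/L

Mass balance: 45500·0.1300 + 6950·Cₑ = 52450·48.70
→ Cₑ = (52450·48.70 − 45500·0.1300) / 6950 = 366.7 µg/L.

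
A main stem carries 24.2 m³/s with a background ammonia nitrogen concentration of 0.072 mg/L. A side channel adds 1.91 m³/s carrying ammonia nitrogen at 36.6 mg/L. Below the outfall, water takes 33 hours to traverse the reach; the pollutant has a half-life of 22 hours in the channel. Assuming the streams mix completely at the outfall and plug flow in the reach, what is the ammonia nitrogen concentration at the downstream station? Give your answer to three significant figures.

Conservation of mass: C = (24.20·0.07200 + 1.910·36.60) / 26.11 = 71.65/26.11 = 2.744 mg/L.
Half-life 22 h → k = ln 2 / 22 = 0.03151 h⁻¹ = 0.7562 d⁻¹.
After decay, C = 2.744 × e^(−kt) = 2.744 × 0.3536 = 0.9702 mg/L.

0.970 mg/L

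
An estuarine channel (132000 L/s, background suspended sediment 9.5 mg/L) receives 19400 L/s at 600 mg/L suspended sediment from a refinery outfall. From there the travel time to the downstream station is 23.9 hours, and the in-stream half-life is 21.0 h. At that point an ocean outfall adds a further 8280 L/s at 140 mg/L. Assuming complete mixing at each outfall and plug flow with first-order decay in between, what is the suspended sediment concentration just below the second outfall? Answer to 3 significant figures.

Mass balance: C = (132000·9.500 + 19400·600.0) / 151400 = 12890000/151400 = 85.17 mg/L; combined flow 151400 L/s.
Half-life 21.0 h → k = ln 2 / 21.0 = 0.03301 h⁻¹ = 0.7922 d⁻¹.
Applying C = C₀e^(−kt): 85.17 × 0.4544 = 38.70 mg/L.
Second outfall: C = (151400·38.70 + 8280·140.0)/159700 = 43.95 mg/L.

43.9 mg/L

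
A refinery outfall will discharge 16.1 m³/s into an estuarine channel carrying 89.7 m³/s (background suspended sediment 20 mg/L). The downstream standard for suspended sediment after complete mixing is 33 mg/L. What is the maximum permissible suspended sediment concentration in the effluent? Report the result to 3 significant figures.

105 mg/L

At the limit, (Qr·Cr + Qe·Cₑ)/(Qr + Qe) = 33:
Cₑ = (105.8·33 − 89.70·20.00) / 16.10 = 105.4 mg/L.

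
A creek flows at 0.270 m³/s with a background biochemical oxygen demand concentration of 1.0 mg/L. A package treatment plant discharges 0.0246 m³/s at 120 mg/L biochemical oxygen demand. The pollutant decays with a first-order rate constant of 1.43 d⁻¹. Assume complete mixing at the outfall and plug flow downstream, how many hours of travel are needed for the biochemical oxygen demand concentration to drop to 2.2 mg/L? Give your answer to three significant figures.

26.9 h

Mass balance: C = (0.2700·1.000 + 0.02460·120.0) / 0.2946 = 3.222/0.2946 = 10.94 mg/L.
10.94·exp(−k·t) = 2.2 → t = ln(10.94/2.2)/k = 96890 s = 26.91 h.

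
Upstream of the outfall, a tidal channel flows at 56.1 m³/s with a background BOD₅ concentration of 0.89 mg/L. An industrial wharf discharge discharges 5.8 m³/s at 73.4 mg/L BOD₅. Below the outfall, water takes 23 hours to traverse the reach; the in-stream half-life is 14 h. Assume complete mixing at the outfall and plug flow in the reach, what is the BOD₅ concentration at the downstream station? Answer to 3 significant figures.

Flow-weighted average: C = (56.10·0.8900 + 5.800·73.40) / 61.90 = 475.6/61.90 = 7.684 mg/L.
Half-life 14 h → k = ln 2 / 14 = 0.04951 h⁻¹ = 1.188 d⁻¹.
First-order decay: C = 7.684·exp(−k·t) = 7.684·0.3202 = 2.461 mg/L.

2.46 mg/L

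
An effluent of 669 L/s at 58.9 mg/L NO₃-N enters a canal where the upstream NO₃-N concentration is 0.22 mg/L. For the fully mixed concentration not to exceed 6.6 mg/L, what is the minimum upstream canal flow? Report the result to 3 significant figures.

5480 L/s

Set C_mix = 6.6: (Q·0.2200 + 669.0·58.90) / (Q + 669.0) = 6.6
→ Q = 669.0·(58.90 − 6.6)/(6.6 − 0.2200) = 5484 L/s.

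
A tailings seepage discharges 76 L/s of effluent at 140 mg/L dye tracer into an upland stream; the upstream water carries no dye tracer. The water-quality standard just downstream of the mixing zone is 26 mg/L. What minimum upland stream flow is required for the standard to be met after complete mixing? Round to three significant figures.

Set C_mix = 26: (Q·0 + 76.00·140.0) / (Q + 76.00) = 26
→ Q = 76.00·(140.0 − 26)/(26 − 0) = 333.2 L/s.

333 L/s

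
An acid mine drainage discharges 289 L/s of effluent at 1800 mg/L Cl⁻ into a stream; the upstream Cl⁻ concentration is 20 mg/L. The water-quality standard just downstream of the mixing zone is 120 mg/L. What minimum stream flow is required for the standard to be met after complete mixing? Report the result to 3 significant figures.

4860 L/s

Set C_mix = 120: (Q·20.00 + 289.0·1800) / (Q + 289.0) = 120
→ Q = 289.0·(1800 − 120)/(120 − 20.00) = 4855 L/s.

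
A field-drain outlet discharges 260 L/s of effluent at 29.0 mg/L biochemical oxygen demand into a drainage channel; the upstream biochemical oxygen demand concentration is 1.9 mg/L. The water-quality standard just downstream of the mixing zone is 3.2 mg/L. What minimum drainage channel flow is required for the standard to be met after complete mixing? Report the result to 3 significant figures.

5160 L/s

Set C_mix = 3.2: (Q·1.900 + 260.0·29.00) / (Q + 260.0) = 3.2
→ Q = 260.0·(29.00 − 3.2)/(3.2 − 1.900) = 5160 L/s.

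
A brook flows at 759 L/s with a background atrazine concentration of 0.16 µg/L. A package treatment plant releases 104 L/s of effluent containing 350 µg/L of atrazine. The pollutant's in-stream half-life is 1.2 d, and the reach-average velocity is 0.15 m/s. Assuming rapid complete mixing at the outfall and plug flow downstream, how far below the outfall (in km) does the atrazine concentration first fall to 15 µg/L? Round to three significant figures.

23.3 km

Conservation of mass: C = (759.0·0.1600 + 104.0·350.0) / 863.0 = 36520/863.0 = 42.32 µg/L.
Half-life 1.2 d → k = ln 2 / 1.2 = 0.5776 d⁻¹.
Set 42.32·exp(−k·t) = 15 → t = ln(42.32/15)/k = 155100 s = 43.09 h.
Distance = v·t = 0.15·155100 = 23270 m = 23.27 km.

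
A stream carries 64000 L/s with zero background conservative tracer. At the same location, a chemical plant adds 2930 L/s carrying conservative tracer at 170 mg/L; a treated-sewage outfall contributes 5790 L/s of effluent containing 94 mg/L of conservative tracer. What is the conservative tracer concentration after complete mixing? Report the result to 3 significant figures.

Conservation of mass: C = (64000·0 + 2930·170.0 + 5790·94.00) / 72720 = 1042000/72720 = 14.33 mg/L.

14.3 mg/L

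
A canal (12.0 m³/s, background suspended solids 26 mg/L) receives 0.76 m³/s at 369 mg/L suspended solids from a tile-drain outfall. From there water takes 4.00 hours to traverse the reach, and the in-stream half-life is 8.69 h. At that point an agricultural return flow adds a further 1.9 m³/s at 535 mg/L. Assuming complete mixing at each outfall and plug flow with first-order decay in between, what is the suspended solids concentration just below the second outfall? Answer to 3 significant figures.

Mixed concentration C = ΣQC/ΣQ = (12.00·26.00 + 0.7600·369.0) / 12.76 = 592.4/12.76 = 46.43 mg/L; combined flow 12.76 m³/s.
Half-life 8.69 h → k = ln 2 / 8.69 = 0.07976 h⁻¹ = 1.914 d⁻¹.
After decay, C = 46.43 × e^(−kt) = 46.43 × 0.7268 = 33.75 mg/L.
Second outfall: C = (12.76·33.75 + 1.900·535.0)/14.66 = 98.71 mg/L.

98.7 mg/L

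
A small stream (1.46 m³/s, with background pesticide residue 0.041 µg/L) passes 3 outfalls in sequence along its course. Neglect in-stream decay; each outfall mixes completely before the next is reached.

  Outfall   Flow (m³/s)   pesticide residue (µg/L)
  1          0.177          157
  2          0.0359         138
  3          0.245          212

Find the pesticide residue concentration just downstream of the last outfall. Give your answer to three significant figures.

After outfall 1: Q = 1.460 + 0.1770 = 1.637 m³/s; C = (1.460·0.04100 + 0.1770·157.0)/1.637 = 17.01 µg/L.
After outfall 2: Q = 1.637 + 0.03590 = 1.673 m³/s; C = (1.637·17.01 + 0.03590·138.0)/1.673 = 19.61 µg/L.
After outfall 3: Q = 1.673 + 0.2450 = 1.918 m³/s; C = (1.673·19.61 + 0.2450·212.0)/1.918 = 44.19 µg/L.

44.2 µg/L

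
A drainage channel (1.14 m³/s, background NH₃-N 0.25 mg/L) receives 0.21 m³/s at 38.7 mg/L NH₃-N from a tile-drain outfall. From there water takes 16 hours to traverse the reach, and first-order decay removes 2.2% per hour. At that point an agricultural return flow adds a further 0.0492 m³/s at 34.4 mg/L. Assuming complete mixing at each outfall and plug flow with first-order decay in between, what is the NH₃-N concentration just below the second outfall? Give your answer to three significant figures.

Mass balance: C = (1.140·0.2500 + 0.2100·38.70) / 1.350 = 8.412/1.350 = 6.231 mg/L; combined flow 1.350 m³/s.
2.2%/h lost → k = −ln(1 − 0.022) = 0.02225 h⁻¹.
Decay over the reach: 6.231·exp(−kt) = 6.231·0.7005 = 4.365 mg/L.
Second outfall: C = (1.350·4.365 + 0.04920·34.40)/1.399 = 5.421 mg/L.

5.42 mg/L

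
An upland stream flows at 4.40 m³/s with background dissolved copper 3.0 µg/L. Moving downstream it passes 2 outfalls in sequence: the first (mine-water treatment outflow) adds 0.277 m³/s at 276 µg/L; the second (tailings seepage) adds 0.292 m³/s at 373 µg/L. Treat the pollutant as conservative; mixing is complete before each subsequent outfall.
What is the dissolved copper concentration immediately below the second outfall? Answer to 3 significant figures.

40.0 µg/L

After outfall 1: Q = 4.400 + 0.2770 = 4.677 m³/s; C = (4.400·3.000 + 0.2770·276.0)/4.677 = 19.17 µg/L.
After outfall 2: Q = 4.677 + 0.2920 = 4.969 m³/s; C = (4.677·19.17 + 0.2920·373.0)/4.969 = 39.96 µg/L.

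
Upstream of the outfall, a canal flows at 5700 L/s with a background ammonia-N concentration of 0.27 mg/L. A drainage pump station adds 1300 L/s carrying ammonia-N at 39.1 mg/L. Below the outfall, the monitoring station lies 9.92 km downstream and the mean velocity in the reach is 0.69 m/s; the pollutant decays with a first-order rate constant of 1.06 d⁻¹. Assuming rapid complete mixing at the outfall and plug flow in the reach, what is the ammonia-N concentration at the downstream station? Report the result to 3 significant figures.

6.27 mg/L

After mixing, C = (5700·0.2700 + 1300·39.10) / 7000 = 52370/7000 = 7.481 mg/L.
Travel time t = 9.92·1000 / 0.69 = 14380 s = 3.994 h.
First-order decay: C = 7.481·exp(−k·t) = 7.481·0.8383 = 6.272 mg/L.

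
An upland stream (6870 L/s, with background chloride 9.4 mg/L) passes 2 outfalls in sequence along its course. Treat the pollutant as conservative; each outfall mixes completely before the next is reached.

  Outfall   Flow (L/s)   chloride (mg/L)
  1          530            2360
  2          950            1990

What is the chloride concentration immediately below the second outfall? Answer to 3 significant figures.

Outfall 1: combined Q = 7400 L/s; C = (6870·9.400 + 530.0·2360)/7400 = 177.8 mg/L.
Outfall 2: combined Q = 8350 L/s; C = (7400·177.8 + 950.0·1990)/8350 = 383.9 mg/L.

384 mg/L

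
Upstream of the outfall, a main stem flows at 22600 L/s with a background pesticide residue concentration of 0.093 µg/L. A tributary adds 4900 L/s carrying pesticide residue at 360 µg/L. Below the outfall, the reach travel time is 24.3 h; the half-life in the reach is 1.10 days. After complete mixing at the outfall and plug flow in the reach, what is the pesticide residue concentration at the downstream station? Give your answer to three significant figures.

Mixed concentration C = ΣQC/ΣQ = (22600·0.09300 + 4900·360.0) / 27500 = 1766000/27500 = 64.22 µg/L.
Half-life 1.10 d → k = ln 2 / 1.10 = 0.6301 d⁻¹.
After decay, C = 64.22 × e^(−kt) = 64.22 × 0.5283 = 33.93 µg/L.

33.9 µg/L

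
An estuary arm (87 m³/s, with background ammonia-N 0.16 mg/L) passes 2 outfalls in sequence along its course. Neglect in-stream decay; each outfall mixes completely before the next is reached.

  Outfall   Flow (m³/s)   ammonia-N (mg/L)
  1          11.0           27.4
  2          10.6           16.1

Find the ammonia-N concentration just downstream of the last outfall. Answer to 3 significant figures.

After outfall 1: Q = 87.00 + 11.00 = 98.00 m³/s; C = (87.00·0.1600 + 11.00·27.40)/98.00 = 3.218 mg/L.
After outfall 2: Q = 98.00 + 10.60 = 108.6 m³/s; C = (98.00·3.218 + 10.60·16.10)/108.6 = 4.475 mg/L.

4.47 mg/L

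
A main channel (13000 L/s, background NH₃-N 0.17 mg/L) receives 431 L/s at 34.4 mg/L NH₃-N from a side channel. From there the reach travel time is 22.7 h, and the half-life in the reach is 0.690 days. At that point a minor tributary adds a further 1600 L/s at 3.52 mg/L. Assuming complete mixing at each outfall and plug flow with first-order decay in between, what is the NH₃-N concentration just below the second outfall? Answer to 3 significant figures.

After mixing, C = (13000·0.1700 + 431.0·34.40) / 13430 = 17040/13430 = 1.268 mg/L; combined flow 13430 L/s.
Half-life 0.690 d → k = ln 2 / 0.690 = 1.005 d⁻¹.
First-order decay: C = 1.268·exp(−k·t) = 1.268·0.3867 = 0.4905 mg/L.
Second outfall: C = (13430·0.4905 + 1600·3.520)/15030 = 0.8130 mg/L.

0.813 mg/L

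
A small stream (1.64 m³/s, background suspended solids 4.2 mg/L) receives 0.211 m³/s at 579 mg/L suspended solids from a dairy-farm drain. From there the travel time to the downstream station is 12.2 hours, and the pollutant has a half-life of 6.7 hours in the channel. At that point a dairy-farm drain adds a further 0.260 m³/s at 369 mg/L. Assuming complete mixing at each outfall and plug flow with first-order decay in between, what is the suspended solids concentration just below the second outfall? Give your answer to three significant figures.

62.8 mg/L

Mixed concentration C = ΣQC/ΣQ = (1.640·4.200 + 0.2110·579.0) / 1.851 = 129.1/1.851 = 69.72 mg/L; combined flow 1.851 m³/s.
Half-life 6.7 h → k = ln 2 / 6.7 = 0.1035 h⁻¹ = 2.483 d⁻¹.
First-order decay: C = 69.72·exp(−k·t) = 69.72·0.2830 = 19.73 mg/L.
Second outfall: C = (1.851·19.73 + 0.2600·369.0)/2.111 = 62.75 mg/L.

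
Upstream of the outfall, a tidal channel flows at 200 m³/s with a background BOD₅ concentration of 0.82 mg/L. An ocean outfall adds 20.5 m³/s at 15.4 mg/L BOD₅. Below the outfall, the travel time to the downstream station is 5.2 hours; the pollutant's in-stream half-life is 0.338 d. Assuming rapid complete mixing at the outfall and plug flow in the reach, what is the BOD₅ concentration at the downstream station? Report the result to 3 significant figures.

Mass balance: C = (200.0·0.8200 + 20.50·15.40) / 220.5 = 479.7/220.5 = 2.176 mg/L.
Half-life 0.338 d → k = ln 2 / 0.338 = 2.051 d⁻¹.
Applying C = C₀e^(−kt): 2.176 × 0.6413 = 1.395 mg/L.

1.40 mg/L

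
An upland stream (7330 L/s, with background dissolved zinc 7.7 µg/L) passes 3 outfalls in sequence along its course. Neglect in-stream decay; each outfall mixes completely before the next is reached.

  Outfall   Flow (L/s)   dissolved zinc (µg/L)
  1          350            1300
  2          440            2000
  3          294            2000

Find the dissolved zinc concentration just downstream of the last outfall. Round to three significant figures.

235 µg/L

After outfall 1: Q = 7330 + 350.0 = 7680 L/s; C = (7330·7.700 + 350.0·1300)/7680 = 66.59 µg/L.
After outfall 2: Q = 7680 + 440.0 = 8120 L/s; C = (7680·66.59 + 440.0·2000)/8120 = 171.4 µg/L.
After outfall 3: Q = 8120 + 294.0 = 8414 L/s; C = (8120·171.4 + 294.0·2000)/8414 = 235.3 µg/L.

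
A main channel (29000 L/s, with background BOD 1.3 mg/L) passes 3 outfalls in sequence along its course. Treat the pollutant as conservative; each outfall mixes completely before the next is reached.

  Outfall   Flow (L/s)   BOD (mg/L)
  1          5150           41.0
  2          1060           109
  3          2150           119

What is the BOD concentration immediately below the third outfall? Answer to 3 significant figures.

Below outfall 1: Q → 34150 L/s, C = (29000·1.300 + 5150·41.00)/34150 = 7.287 mg/L.
Below outfall 2: Q → 35210 L/s, C = (34150·7.287 + 1060·109.0)/35210 = 10.35 mg/L.
Below outfall 3: Q → 37360 L/s, C = (35210·10.35 + 2150·119.0)/37360 = 16.60 mg/L.

16.6 mg/L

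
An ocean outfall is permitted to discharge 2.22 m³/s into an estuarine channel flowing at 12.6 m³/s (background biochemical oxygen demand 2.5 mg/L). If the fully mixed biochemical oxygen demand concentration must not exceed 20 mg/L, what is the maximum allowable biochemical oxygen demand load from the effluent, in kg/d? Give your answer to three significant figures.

Mass balance at the limit: 12.60·2.500 + 2.220·Cₑ = 14.82·20 → Cₑ = 119.3 mg/L.
Load = 2.220 m³/s × 119.3 g/m³ × 86 400 s/d = 22890 kg/d.

22900 kg/d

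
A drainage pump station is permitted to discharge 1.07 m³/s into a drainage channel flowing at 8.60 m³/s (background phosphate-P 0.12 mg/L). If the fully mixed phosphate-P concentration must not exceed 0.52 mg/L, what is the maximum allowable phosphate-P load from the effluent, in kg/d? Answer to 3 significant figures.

Mass balance at the limit: 8.600·0.1200 + 1.070·Cₑ = 9.670·0.52 → Cₑ = 3.735 mg/L.
Load = 1.070 m³/s × 3.735 g/m³ × 86 400 s/d = 345.3 kg/d.

345 kg/d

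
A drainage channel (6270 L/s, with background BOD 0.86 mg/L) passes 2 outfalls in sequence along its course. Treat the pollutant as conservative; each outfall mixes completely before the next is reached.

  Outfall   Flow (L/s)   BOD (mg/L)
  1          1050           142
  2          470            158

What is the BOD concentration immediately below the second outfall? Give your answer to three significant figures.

29.4 mg/L

Below outfall 1: Q → 7320 L/s, C = (6270·0.8600 + 1050·142.0)/7320 = 21.11 mg/L.
Below outfall 2: Q → 7790 L/s, C = (7320·21.11 + 470.0·158.0)/7790 = 29.36 mg/L.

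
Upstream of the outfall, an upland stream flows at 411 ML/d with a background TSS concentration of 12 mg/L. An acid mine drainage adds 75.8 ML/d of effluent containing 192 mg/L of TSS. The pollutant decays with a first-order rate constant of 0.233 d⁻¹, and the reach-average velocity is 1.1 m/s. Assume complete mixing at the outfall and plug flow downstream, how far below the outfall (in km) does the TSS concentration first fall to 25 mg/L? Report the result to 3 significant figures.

Conservation of mass: C = (411.0·12.00 + 75.80·192.0) / 486.8 = 19490/486.8 = 40.03 mg/L.
Set 40.03·exp(−k·t) = 25 → t = ln(40.03/25)/k = 174500 s = 48.48 h.
Distance = v·t = 1.1·174500 = 192000 m = 192.0 km.

192 km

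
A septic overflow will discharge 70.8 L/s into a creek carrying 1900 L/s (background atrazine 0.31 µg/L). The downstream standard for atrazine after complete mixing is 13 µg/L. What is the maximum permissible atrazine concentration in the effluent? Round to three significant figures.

At the limit, (Qr·Cr + Qe·Cₑ)/(Qr + Qe) = 13:
Cₑ = (1971·13 − 1900·0.3100) / 70.80 = 353.6 µg/L.

354 µg/L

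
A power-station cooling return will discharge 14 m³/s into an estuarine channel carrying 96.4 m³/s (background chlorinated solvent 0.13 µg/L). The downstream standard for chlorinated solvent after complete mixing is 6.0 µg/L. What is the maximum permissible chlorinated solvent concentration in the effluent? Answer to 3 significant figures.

At the limit, (Qr·Cr + Qe·Cₑ)/(Qr + Qe) = 6.0:
Cₑ = (110.4·6.0 − 96.40·0.1300) / 14.00 = 46.42 µg/L.

46.4 µg/L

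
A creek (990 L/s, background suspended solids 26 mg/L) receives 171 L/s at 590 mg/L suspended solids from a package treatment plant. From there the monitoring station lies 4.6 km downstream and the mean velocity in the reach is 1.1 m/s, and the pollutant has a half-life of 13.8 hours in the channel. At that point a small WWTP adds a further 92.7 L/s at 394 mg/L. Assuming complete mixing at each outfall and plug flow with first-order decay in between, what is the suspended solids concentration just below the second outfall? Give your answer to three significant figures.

Mass balance: C = (990.0·26.00 + 171.0·590.0) / 1161 = 126600/1161 = 109.1 mg/L; combined flow 1161 L/s.
Travel time t = 4.6·1000 / 1.1 = 4182 s = 1.162 h.
Half-life 13.8 h → k = ln 2 / 13.8 = 0.05023 h⁻¹ = 1.205 d⁻¹.
After decay, C = 109.1 × e^(−kt) = 109.1 × 0.9433 = 102.9 mg/L.
Second outfall: C = (1161·102.9 + 92.70·394.0)/1254 = 124.4 mg/L.

124 mg/L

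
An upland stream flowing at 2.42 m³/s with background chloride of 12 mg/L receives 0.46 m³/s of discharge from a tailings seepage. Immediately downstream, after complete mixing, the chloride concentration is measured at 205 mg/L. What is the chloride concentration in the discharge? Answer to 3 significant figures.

1220 mg/L

Mass balance: 2.420·12.00 + 0.4600·Cₑ = 2.880·205.0
→ Cₑ = (2.880·205.0 − 2.420·12.00) / 0.4600 = 1220 mg/L.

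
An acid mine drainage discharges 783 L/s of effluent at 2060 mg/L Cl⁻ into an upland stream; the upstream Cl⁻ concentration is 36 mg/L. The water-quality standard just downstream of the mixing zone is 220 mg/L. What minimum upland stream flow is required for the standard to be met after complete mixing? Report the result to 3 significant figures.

7830 L/s

Set C_mix = 220: (Q·36.00 + 783.0·2060) / (Q + 783.0) = 220
→ Q = 783.0·(2060 − 220)/(220 − 36.00) = 7830 L/s.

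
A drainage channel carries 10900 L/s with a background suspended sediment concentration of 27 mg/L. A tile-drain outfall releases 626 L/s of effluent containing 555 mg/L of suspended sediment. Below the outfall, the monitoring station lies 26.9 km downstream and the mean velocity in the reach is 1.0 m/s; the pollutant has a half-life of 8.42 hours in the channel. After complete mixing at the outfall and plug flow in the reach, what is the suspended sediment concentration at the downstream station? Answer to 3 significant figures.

Mixed concentration C = ΣQC/ΣQ = (10900·27.00 + 626.0·555.0) / 11530 = 641700/11530 = 55.68 mg/L.
Travel time t = 26.9·1000 / 1.0 = 26900 s = 7.472 h.
Half-life 8.42 h → k = ln 2 / 8.42 = 0.08232 h⁻¹ = 1.976 d⁻¹.
After decay, C = 55.68 × e^(−kt) = 55.68 × 0.5406 = 30.10 mg/L.

30.1 mg/L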